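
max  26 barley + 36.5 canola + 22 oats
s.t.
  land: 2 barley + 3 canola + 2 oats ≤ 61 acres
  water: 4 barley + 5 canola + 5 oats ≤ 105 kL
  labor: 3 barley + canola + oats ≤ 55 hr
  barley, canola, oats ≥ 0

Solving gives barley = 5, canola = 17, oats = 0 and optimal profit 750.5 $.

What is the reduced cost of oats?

-6.5

Binding: land and water. Non-binding: labor (23 unused).
Since labor is not tight, its dual is 0.
The binding rows give the dual system: 2·y_land + 4·y_water = 26 and 3·y_land + 5·y_water = 36.5.
This yields shadow prices y_land = 8, y_water = 2.5.
Reduced cost of oats: c₃ − yᵀa₃ = 22 − (8·2 + 2.5·5) = 22 − 28.5 = -6.5.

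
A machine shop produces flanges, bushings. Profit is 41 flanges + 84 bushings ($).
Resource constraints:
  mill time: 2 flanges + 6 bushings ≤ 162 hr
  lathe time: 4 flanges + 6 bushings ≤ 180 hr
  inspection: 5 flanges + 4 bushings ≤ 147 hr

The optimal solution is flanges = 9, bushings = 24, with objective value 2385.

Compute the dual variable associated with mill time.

7.5

Check each constraint at x*: mill time 162/162 (tight); lathe time 180/180 (tight); inspection 141/147 (slack 6).
By complementary slackness, y = 0 for the non-binding constraint.
The binding rows give the dual system: 2·y_mill time + 4·y_lathe time = 41 and 6·y_mill time + 6·y_lathe time = 84.
Solving: y_mill time = 7.5, y_lathe time = 6.5.
Shadow price of mill time = 7.5.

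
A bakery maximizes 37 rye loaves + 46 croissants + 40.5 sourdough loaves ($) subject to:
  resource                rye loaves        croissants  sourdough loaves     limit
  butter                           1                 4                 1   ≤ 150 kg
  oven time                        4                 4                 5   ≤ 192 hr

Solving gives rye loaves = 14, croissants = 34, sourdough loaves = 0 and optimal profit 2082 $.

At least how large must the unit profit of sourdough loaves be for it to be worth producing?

45.5

At the optimum: butter uses 150 of 150 (binding); oven time uses 192 of 192 (binding).
The binding rows give the dual system: 1·y_butter + 4·y_oven time = 37 and 4·y_butter + 4·y_oven time = 46.
Solving: y_butter = 3, y_oven time = 8.5.
sourdough loaves enters the basis when its profit ≥ yᵀa₃ = 3·1 + 8.5·5 = 45.5.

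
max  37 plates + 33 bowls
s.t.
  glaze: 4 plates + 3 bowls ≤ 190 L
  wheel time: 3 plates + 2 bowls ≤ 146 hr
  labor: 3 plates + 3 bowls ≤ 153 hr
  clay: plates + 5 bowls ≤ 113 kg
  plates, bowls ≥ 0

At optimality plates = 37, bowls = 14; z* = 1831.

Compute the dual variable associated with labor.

7

Binding: glaze and labor. Non-binding: wheel time (7 unused), clay (6 unused).
Slack constraints have shadow price 0 (complementary slackness).
Dual feasibility on the basic columns requires 4·y_glaze + 3·y_labor = 37, 3·y_glaze + 3·y_labor = 33.
Solving: y_glaze = 4, y_labor = 7.
Shadow price of labor = 7.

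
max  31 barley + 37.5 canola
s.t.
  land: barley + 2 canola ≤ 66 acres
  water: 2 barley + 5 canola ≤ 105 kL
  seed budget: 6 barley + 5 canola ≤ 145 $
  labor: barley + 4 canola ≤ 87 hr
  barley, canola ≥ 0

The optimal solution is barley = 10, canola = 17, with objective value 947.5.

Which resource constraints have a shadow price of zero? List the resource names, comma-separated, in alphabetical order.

land: 44/66 (slack 22)
water: 105/105 (binding)
seed budget: 145/145 (binding)
labor: 78/87 (slack 9)
By complementary slackness, a constraint with positive slack has shadow price 0 → labor, land.

labor, land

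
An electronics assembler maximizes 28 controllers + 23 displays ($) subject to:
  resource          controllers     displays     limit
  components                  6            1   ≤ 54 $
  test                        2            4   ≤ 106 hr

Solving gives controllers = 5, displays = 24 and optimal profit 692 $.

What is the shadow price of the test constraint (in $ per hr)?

Both components and test are binding at x*.
From A_Bᵀ y = c: 6·y_components + 2·y_test = 28; 1·y_components + 4·y_test = 23.
This yields shadow prices y_components = 3, y_test = 5.
Shadow price of test = 5.

5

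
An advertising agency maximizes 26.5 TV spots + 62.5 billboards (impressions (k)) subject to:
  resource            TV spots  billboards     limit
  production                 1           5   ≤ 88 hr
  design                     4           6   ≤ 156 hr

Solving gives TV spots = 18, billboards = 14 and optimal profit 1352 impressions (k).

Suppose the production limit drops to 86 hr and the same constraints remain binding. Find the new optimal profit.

Both production and design are binding at x*.
Dual feasibility on the basic columns requires 1·y_production + 4·y_design = 26.5, 5·y_production + 6·y_design = 62.5.
This yields shadow prices y_production = 6.5, y_design = 5.
Δz = y_production·Δb = 6.5 × (-2) = -13, so new z* = 1352 − 13 = 1339.

1339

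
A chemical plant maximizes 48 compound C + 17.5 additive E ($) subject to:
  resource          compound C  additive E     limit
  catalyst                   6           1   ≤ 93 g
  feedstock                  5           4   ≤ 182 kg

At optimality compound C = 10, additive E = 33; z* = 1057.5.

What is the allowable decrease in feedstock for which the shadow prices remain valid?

Binding constraints: catalyst, feedstock. The basis is B = [[6,1],[5,4]] with det 19.
Per unit decrease in feedstock, x* moves by d = (0.0526, -0.3158).
The basis stays optimal until additive E reaches 0; allowable decrease = 104.5 kg.

104.5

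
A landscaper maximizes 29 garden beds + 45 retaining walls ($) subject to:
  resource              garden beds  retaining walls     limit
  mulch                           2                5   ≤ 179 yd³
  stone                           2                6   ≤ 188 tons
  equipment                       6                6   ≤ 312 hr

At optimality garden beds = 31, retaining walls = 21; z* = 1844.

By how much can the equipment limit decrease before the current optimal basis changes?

124

Binding constraints: stone, equipment. The basis is B = [[2,6],[6,6]] with det -24.
Per unit decrease in equipment, x* moves by d = (-0.25, 0.0833).
The basis stays optimal until garden beds reaches 0; allowable decrease = 124 hr.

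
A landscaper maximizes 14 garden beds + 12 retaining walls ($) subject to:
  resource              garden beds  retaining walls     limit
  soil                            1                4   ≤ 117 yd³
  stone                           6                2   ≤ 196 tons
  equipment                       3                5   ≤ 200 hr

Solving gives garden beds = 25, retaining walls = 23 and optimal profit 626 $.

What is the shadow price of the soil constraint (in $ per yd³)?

Binding: soil and stone. Non-binding: equipment (10 unused).
By complementary slackness, y = 0 for the non-binding constraint.
From A_Bᵀ y = c: 1·y_soil + 6·y_stone = 14; 4·y_soil + 2·y_stone = 12.
→ y_soil = 2 and y_stone = 2.
Shadow price of soil = 2.

2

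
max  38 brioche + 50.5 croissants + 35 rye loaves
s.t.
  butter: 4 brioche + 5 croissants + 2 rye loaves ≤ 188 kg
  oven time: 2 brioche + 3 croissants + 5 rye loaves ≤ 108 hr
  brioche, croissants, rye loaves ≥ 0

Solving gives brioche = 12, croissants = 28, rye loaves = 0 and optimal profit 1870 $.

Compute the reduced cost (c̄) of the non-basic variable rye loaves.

-8

Check each constraint at x*: butter 188/188 (tight); oven time 108/108 (tight).
The binding rows give the dual system: 4·y_butter + 2·y_oven time = 38 and 5·y_butter + 3·y_oven time = 50.5.
This yields shadow prices y_butter = 6.5, y_oven time = 6.
Reduced cost of rye loaves: c₃ − yᵀa₃ = 35 − (6.5·2 + 6·5) = 35 − 43 = -8.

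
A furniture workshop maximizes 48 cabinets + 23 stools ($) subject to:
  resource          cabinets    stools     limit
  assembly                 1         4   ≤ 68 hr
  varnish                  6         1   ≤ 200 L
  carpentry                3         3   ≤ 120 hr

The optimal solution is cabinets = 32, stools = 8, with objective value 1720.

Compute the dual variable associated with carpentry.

6

At the optimum: assembly uses 64 of 68 (slack = 4); varnish uses 200 of 200 (binding); carpentry uses 120 of 120 (binding).
Since assembly is not tight, its dual is 0.
Dual feasibility on the basic columns requires 6·y_varnish + 3·y_carpentry = 48, 1·y_varnish + 3·y_carpentry = 23.
Solving: y_varnish = 5, y_carpentry = 6.
Shadow price of carpentry = 6.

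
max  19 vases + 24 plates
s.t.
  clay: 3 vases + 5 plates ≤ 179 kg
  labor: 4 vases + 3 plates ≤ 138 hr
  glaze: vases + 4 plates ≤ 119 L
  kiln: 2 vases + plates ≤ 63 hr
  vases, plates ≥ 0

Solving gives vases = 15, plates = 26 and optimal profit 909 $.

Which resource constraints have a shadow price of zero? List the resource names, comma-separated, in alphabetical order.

clay: 175/179 (slack 4)
labor: 138/138 (binding)
glaze: 119/119 (binding)
kiln: 56/63 (slack 7)
By complementary slackness, a constraint with positive slack has shadow price 0 → clay, kiln.

clay, kiln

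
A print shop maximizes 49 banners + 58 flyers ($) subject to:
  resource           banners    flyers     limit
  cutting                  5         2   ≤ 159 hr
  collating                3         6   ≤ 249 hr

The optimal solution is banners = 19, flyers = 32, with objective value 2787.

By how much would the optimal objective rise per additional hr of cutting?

5

At the optimum: cutting uses 159 of 159 (binding); collating uses 249 of 249 (binding).
The binding rows give the dual system: 5·y_cutting + 3·y_collating = 49 and 2·y_cutting + 6·y_collating = 58.
→ y_cutting = 5 and y_collating = 8.
Shadow price of cutting = 5.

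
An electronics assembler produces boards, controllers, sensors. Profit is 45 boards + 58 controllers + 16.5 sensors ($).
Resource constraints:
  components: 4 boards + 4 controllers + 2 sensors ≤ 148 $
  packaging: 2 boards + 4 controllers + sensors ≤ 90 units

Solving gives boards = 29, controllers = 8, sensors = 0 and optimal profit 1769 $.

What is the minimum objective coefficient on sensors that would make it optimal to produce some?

22.5

At the optimum: components uses 148 of 148 (binding); packaging uses 90 of 90 (binding).
Dual feasibility on the basic columns requires 4·y_components + 2·y_packaging = 45, 4·y_components + 4·y_packaging = 58.
Solving: y_components = 8, y_packaging = 6.5.
sensors enters the basis when its profit ≥ yᵀa₃ = 8·2 + 6.5·1 = 22.5.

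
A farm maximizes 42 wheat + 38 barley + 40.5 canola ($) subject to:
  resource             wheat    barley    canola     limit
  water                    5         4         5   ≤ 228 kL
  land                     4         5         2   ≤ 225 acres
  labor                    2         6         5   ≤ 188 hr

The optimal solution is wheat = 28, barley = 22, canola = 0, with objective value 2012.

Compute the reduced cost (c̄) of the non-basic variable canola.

Binding: water and labor. Non-binding: land (3 unused).
Slack constraints have shadow price 0 (complementary slackness).
Dual feasibility on the basic columns requires 5·y_water + 2·y_labor = 42, 4·y_water + 6·y_labor = 38.
This yields shadow prices y_water = 8, y_labor = 1.
Reduced cost of canola: c₃ − yᵀa₃ = 40.5 − (8·5 + 1·5) = 40.5 − 45 = -4.5.

-4.5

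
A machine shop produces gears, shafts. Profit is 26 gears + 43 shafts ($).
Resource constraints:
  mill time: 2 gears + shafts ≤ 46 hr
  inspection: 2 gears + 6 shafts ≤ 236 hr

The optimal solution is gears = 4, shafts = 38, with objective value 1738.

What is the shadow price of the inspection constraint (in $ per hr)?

6

Both mill time and inspection are binding at x*.
From A_Bᵀ y = c: 2·y_mill time + 2·y_inspection = 26; 1·y_mill time + 6·y_inspection = 43.
This yields shadow prices y_mill time = 7, y_inspection = 6.
Shadow price of inspection = 6.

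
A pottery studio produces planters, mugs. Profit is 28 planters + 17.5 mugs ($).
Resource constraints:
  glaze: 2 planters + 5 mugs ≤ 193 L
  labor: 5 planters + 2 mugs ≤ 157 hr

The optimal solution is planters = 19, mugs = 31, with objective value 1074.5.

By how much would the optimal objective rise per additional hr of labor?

5

At the optimum: glaze uses 193 of 193 (binding); labor uses 157 of 157 (binding).
Dual feasibility on the basic columns requires 2·y_glaze + 5·y_labor = 28, 5·y_glaze + 2·y_labor = 17.5.
This yields shadow prices y_glaze = 1.5, y_labor = 5.
Shadow price of labor = 5.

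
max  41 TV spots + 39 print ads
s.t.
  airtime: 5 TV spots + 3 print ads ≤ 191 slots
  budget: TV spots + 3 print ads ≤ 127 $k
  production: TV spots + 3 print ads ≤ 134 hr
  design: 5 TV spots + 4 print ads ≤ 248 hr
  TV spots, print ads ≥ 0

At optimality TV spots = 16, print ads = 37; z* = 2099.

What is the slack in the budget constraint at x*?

budget used = 1·16 + 3·37 = 127; slack = 127 − 127 = 0.

0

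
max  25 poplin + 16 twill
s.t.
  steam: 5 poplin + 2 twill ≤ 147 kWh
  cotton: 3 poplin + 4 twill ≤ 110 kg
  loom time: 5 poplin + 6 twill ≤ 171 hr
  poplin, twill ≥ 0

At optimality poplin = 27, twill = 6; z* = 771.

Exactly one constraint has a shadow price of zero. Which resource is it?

steam: 147/147 (binding)
cotton: 105/110 (slack 5)
loom time: 171/171 (binding)
By complementary slackness, a constraint with positive slack has shadow price 0 → cotton.

cotton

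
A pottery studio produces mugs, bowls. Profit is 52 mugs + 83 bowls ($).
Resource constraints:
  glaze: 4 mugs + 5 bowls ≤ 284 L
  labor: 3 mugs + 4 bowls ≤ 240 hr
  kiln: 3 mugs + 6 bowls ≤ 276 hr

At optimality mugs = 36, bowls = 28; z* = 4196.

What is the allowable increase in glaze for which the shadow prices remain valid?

Binding constraints: glaze, kiln. The basis is B = [[4,5],[3,6]] with det 9.
Per unit increase in glaze, x* moves by d = (0.6667, -0.3333).
The basis stays optimal until labor becomes binding; allowable increase = 30 L.

30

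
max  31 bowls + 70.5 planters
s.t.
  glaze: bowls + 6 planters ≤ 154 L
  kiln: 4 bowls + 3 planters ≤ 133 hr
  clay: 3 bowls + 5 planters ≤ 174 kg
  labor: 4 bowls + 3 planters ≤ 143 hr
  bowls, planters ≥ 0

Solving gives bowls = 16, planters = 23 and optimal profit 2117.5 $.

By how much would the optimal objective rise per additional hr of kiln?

5.5

At the optimum: glaze uses 154 of 154 (binding); kiln uses 133 of 133 (binding); clay uses 163 of 174 (slack = 11); labor uses 133 of 143 (slack = 10).
Slack constraints have shadow price 0 (complementary slackness).
Dual feasibility on the basic columns requires 1·y_glaze + 4·y_kiln = 31, 6·y_glaze + 3·y_kiln = 70.5.
→ y_glaze = 9 and y_kiln = 5.5.
Shadow price of kiln = 5.5.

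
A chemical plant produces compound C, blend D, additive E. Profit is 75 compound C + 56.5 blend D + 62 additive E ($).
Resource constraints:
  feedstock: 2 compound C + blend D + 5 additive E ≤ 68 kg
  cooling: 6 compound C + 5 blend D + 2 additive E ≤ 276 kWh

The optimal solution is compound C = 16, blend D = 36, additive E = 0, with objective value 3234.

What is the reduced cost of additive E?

-2

At the optimum: feedstock uses 68 of 68 (binding); cooling uses 276 of 276 (binding).
The binding rows give the dual system: 2·y_feedstock + 6·y_cooling = 75 and 1·y_feedstock + 5·y_cooling = 56.5.
This yields shadow prices y_feedstock = 9, y_cooling = 9.5.
Reduced cost of additive E: c₃ − yᵀa₃ = 62 − (9·5 + 9.5·2) = 62 − 64 = -2.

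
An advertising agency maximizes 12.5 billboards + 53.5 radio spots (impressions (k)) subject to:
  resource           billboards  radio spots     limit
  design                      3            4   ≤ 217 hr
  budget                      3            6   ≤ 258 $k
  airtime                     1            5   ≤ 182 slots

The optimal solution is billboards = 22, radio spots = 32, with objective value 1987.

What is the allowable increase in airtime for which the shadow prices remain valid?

33

Binding constraints: budget, airtime. The basis is B = [[3,6],[1,5]] with det 9.
Per unit increase in airtime, x* moves by d = (-0.6667, 0.3333).
The basis stays optimal until billboards reaches 0; allowable increase = 33 slots.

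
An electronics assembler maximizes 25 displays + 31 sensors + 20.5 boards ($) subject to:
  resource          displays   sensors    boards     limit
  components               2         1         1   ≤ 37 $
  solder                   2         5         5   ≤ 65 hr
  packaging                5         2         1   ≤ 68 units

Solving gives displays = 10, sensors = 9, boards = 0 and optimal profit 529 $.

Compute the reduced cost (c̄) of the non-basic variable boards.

Check each constraint at x*: components 29/37 (slack 8); solder 65/65 (tight); packaging 68/68 (tight).
Since components is not tight, its dual is 0.
From A_Bᵀ y = c: 2·y_solder + 5·y_packaging = 25; 5·y_solder + 2·y_packaging = 31.
→ y_solder = 5 and y_packaging = 3.
Reduced cost of boards: c₃ − yᵀa₃ = 20.5 − (5·5 + 3·1) = 20.5 − 28 = -7.5.

-7.5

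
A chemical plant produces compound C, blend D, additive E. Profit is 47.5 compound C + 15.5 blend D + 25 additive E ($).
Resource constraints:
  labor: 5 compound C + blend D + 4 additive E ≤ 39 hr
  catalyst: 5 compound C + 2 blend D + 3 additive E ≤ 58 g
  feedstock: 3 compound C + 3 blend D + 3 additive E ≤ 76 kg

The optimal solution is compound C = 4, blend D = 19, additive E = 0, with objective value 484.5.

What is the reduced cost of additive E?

Check each constraint at x*: labor 39/39 (tight); catalyst 58/58 (tight); feedstock 69/76 (slack 7).
Slack constraints have shadow price 0 (complementary slackness).
From A_Bᵀ y = c: 5·y_labor + 5·y_catalyst = 47.5; 1·y_labor + 2·y_catalyst = 15.5.
→ y_labor = 3.5 and y_catalyst = 6.
Reduced cost of additive E: c₃ − yᵀa₃ = 25 − (3.5·4 + 6·3) = 25 − 32 = -7.

-7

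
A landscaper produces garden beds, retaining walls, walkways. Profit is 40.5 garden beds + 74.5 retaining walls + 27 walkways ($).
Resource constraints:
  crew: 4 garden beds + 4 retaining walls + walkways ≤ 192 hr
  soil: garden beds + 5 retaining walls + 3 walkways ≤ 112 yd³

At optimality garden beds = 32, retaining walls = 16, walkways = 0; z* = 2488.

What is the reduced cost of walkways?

-6.5

At the optimum: crew uses 192 of 192 (binding); soil uses 112 of 112 (binding).
The binding rows give the dual system: 4·y_crew + 1·y_soil = 40.5 and 4·y_crew + 5·y_soil = 74.5.
Solving: y_crew = 8, y_soil = 8.5.
Reduced cost of walkways: c₃ − yᵀa₃ = 27 − (8·1 + 8.5·3) = 27 − 33.5 = -6.5.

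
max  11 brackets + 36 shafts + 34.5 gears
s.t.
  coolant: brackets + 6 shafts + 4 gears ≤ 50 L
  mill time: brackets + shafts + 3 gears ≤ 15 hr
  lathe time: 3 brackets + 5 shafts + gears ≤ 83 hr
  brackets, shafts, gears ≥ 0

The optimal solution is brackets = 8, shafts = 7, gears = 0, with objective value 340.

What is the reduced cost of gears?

-3.5

At the optimum: coolant uses 50 of 50 (binding); mill time uses 15 of 15 (binding); lathe time uses 59 of 83 (slack = 24).
By complementary slackness, y = 0 for the non-binding constraint.
From A_Bᵀ y = c: 1·y_coolant + 1·y_mill time = 11; 6·y_coolant + 1·y_mill time = 36.
This yields shadow prices y_coolant = 5, y_mill time = 6.
Reduced cost of gears: c₃ − yᵀa₃ = 34.5 − (5·4 + 6·3) = 34.5 − 38 = -3.5.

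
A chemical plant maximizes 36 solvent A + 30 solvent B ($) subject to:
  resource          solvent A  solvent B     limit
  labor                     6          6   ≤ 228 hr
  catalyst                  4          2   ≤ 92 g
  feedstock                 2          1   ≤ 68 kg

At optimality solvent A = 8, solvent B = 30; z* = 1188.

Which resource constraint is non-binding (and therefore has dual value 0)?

feedstock

labor: 228/228 (binding)
catalyst: 92/92 (binding)
feedstock: 46/68 (slack 22)
By complementary slackness, a constraint with positive slack has shadow price 0 → feedstock.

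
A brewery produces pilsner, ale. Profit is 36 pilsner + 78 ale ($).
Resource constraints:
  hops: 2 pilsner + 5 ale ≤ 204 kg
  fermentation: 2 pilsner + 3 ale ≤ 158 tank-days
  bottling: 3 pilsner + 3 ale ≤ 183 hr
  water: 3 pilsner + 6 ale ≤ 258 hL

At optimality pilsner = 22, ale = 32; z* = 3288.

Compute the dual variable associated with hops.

Binding: hops and water. Non-binding: fermentation (18 unused), bottling (21 unused).
Slack constraints have shadow price 0 (complementary slackness).
The binding rows give the dual system: 2·y_hops + 3·y_water = 36 and 5·y_hops + 6·y_water = 78.
This yields shadow prices y_hops = 6, y_water = 8.
Shadow price of hops = 6.

6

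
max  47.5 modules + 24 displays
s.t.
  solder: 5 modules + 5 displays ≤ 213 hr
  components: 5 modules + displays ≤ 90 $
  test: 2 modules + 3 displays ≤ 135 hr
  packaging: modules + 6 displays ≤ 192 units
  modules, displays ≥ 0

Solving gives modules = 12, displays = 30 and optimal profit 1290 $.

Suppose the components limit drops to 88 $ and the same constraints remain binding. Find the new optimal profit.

1272

At the optimum: solder uses 210 of 213 (slack = 3); components uses 90 of 90 (binding); test uses 114 of 135 (slack = 21); packaging uses 192 of 192 (binding).
Since solder, test are not tight, their duals are 0.
Dual feasibility on the basic columns requires 5·y_components + 1·y_packaging = 47.5, 1·y_components + 6·y_packaging = 24.
This yields shadow prices y_components = 9, y_packaging = 2.5.
Δz = y_components·Δb = 9 × (-2) = -18, so new z* = 1290 − 18 = 1272.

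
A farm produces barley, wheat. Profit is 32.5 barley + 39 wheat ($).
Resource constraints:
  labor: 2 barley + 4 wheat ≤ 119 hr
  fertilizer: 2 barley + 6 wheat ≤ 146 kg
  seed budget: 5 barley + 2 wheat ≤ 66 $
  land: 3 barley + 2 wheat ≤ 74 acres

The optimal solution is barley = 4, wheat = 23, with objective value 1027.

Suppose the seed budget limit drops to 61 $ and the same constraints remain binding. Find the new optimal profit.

1004.5

At the optimum: labor uses 100 of 119 (slack = 19); fertilizer uses 146 of 146 (binding); seed budget uses 66 of 66 (binding); land uses 58 of 74 (slack = 16).
By complementary slackness, y = 0 for the non-binding constraints.
Dual feasibility on the basic columns requires 2·y_fertilizer + 5·y_seed budget = 32.5, 6·y_fertilizer + 2·y_seed budget = 39.
This yields shadow prices y_fertilizer = 5, y_seed budget = 4.5.
Δz = y_seed budget·Δb = 4.5 × (-5) = -22.5, so new z* = 1027 − 22.5 = 1004.5.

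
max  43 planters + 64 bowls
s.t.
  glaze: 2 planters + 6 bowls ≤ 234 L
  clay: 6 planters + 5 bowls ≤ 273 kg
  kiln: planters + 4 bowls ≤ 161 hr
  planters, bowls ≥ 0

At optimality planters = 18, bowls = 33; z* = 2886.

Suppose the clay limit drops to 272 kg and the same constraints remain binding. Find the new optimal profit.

2881

Binding: glaze and clay. Non-binding: kiln (11 unused).
Since kiln is not tight, its dual is 0.
Dual feasibility on the basic columns requires 2·y_glaze + 6·y_clay = 43, 6·y_glaze + 5·y_clay = 64.
Solving: y_glaze = 6.5, y_clay = 5.
Δz = y_clay·Δb = 5 × (-1) = -5, so new z* = 2886 − 5 = 2881.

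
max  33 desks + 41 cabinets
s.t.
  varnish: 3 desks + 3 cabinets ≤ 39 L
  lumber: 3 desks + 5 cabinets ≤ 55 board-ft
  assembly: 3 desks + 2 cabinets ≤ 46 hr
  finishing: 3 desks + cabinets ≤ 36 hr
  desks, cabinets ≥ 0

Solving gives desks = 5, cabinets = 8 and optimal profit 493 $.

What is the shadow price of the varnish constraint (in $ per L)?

At the optimum: varnish uses 39 of 39 (binding); lumber uses 55 of 55 (binding); assembly uses 31 of 46 (slack = 15); finishing uses 23 of 36 (slack = 13).
Since assembly, finishing are not tight, their duals are 0.
The binding rows give the dual system: 3·y_varnish + 3·y_lumber = 33 and 3·y_varnish + 5·y_lumber = 41.
Solving: y_varnish = 7, y_lumber = 4.
Shadow price of varnish = 7.

7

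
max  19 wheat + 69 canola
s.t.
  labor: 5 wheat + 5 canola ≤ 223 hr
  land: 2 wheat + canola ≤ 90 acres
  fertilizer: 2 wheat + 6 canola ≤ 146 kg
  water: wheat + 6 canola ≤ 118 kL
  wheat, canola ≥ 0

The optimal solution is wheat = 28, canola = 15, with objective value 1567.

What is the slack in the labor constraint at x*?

8

labor used = 5·28 + 5·15 = 215; slack = 223 − 215 = 8.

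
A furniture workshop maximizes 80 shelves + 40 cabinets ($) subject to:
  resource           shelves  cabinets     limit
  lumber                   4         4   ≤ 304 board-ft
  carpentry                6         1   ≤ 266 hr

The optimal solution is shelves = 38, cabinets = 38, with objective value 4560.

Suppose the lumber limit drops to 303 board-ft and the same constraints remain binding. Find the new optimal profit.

4552

Check each constraint at x*: lumber 304/304 (tight); carpentry 266/266 (tight).
The binding rows give the dual system: 4·y_lumber + 6·y_carpentry = 80 and 4·y_lumber + 1·y_carpentry = 40.
Solving: y_lumber = 8, y_carpentry = 8.
Δz = y_lumber·Δb = 8 × (-1) = -8, so new z* = 4560 − 8 = 4552.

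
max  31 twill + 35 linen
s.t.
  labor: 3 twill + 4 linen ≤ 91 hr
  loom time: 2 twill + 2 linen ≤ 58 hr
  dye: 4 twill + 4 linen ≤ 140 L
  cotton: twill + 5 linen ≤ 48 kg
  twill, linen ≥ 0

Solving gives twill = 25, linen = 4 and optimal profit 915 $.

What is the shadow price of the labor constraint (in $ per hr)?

4

Binding: labor and loom time. Non-binding: dye (24 unused), cotton (3 unused).
Slack constraints have shadow price 0 (complementary slackness).
The binding rows give the dual system: 3·y_labor + 2·y_loom time = 31 and 4·y_labor + 2·y_loom time = 35.
Solving: y_labor = 4, y_loom time = 9.5.
Shadow price of labor = 4.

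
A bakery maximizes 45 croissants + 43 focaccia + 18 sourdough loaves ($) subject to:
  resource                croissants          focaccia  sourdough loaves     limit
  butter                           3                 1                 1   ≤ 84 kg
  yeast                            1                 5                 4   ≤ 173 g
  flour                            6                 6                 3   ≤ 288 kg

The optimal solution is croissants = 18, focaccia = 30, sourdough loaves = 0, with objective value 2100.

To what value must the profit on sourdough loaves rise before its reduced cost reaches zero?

22

Binding: butter and flour. Non-binding: yeast (5 unused).
By complementary slackness, y = 0 for the non-binding constraint.
From A_Bᵀ y = c: 3·y_butter + 6·y_flour = 45; 1·y_butter + 6·y_flour = 43.
→ y_butter = 1 and y_flour = 7.
sourdough loaves enters the basis when its profit ≥ yᵀa₃ = 1·1 + 7·3 = 22.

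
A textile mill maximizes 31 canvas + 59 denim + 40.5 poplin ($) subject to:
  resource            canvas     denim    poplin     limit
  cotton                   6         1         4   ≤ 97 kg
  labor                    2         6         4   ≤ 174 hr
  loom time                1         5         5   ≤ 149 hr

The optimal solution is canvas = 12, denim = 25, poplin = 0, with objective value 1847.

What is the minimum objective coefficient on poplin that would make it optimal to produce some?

Check each constraint at x*: cotton 97/97 (tight); labor 174/174 (tight); loom time 137/149 (slack 12).
Slack constraints have shadow price 0 (complementary slackness).
The binding rows give the dual system: 6·y_cotton + 2·y_labor = 31 and 1·y_cotton + 6·y_labor = 59.
→ y_cotton = 2 and y_labor = 9.5.
poplin enters the basis when its profit ≥ yᵀa₃ = 2·4 + 9.5·4 = 46.

46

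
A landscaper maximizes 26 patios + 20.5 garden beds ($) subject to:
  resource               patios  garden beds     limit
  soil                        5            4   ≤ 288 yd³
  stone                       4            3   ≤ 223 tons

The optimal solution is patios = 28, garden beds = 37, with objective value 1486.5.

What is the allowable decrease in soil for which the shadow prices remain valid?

Binding constraints: soil, stone. The basis is B = [[5,4],[4,3]] with det -1.
Per unit decrease in soil, x* moves by d = (3, -4).
The basis stays optimal until garden beds reaches 0; allowable decrease = 9.25 yd³.

9.25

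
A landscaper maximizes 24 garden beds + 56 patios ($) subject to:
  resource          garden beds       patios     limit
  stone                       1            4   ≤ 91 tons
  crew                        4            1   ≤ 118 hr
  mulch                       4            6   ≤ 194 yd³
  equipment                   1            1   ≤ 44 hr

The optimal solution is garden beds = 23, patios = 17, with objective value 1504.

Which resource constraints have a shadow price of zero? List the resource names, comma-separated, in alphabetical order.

crew, equipment

stone: 91/91 (binding)
crew: 109/118 (slack 9)
mulch: 194/194 (binding)
equipment: 40/44 (slack 4)
By complementary slackness, a constraint with positive slack has shadow price 0 → crew, equipment.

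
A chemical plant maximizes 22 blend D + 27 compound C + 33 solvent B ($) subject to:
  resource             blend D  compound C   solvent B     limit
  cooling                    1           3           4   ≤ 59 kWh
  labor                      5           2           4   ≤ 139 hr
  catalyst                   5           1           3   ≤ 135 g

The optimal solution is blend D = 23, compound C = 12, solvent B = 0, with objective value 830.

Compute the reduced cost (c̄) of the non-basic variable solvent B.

At the optimum: cooling uses 59 of 59 (binding); labor uses 139 of 139 (binding); catalyst uses 127 of 135 (slack = 8).
Since catalyst is not tight, its dual is 0.
From A_Bᵀ y = c: 1·y_cooling + 5·y_labor = 22; 3·y_cooling + 2·y_labor = 27.
→ y_cooling = 7 and y_labor = 3.
Reduced cost of solvent B: c₃ − yᵀa₃ = 33 − (7·4 + 3·4) = 33 − 40 = -7.

-7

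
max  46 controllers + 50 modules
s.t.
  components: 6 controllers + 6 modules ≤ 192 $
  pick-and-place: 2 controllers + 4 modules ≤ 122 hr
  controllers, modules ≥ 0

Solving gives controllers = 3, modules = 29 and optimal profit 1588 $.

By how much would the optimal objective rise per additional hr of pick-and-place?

2

Both components and pick-and-place are binding at x*.
Dual feasibility on the basic columns requires 6·y_components + 2·y_pick-and-place = 46, 6·y_components + 4·y_pick-and-place = 50.
This yields shadow prices y_components = 7, y_pick-and-place = 2.
Shadow price of pick-and-place = 2.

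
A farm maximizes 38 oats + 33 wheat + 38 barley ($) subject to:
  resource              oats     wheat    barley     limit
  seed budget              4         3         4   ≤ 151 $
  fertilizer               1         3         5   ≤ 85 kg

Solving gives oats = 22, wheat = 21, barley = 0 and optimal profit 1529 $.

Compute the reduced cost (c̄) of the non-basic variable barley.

Check each constraint at x*: seed budget 151/151 (tight); fertilizer 85/85 (tight).
From A_Bᵀ y = c: 4·y_seed budget + 1·y_fertilizer = 38; 3·y_seed budget + 3·y_fertilizer = 33.
→ y_seed budget = 9 and y_fertilizer = 2.
Reduced cost of barley: c₃ − yᵀa₃ = 38 − (9·4 + 2·5) = 38 − 46 = -8.

-8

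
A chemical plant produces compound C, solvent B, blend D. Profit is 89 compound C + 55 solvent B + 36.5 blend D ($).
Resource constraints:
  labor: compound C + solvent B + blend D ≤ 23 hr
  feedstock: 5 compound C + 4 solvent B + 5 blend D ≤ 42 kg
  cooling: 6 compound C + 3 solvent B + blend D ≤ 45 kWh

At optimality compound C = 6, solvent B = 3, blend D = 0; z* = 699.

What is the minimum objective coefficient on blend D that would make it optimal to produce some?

At the optimum: labor uses 9 of 23 (slack = 14); feedstock uses 42 of 42 (binding); cooling uses 45 of 45 (binding).
Since labor is not tight, its dual is 0.
Dual feasibility on the basic columns requires 5·y_feedstock + 6·y_cooling = 89, 4·y_feedstock + 3·y_cooling = 55.
→ y_feedstock = 7 and y_cooling = 9.
blend D enters the basis when its profit ≥ yᵀa₃ = 7·5 + 9·1 = 44.

44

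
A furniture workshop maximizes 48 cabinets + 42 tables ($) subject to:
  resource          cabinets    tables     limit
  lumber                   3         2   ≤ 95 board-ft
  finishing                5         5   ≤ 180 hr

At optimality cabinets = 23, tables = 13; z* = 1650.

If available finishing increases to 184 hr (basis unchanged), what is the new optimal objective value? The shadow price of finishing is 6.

Δb = 4, so new z* = 1650 + (6)·(4) = 1650 + 24 = 1674.

1674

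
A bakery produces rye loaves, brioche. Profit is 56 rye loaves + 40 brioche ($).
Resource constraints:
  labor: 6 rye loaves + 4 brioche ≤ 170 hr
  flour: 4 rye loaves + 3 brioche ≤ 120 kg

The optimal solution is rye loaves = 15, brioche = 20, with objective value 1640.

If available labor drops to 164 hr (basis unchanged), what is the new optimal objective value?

At the optimum: labor uses 170 of 170 (binding); flour uses 120 of 120 (binding).
Dual feasibility on the basic columns requires 6·y_labor + 4·y_flour = 56, 4·y_labor + 3·y_flour = 40.
→ y_labor = 4 and y_flour = 8.
Δz = y_labor·Δb = 4 × (-6) = -24, so new z* = 1640 − 24 = 1616.

1616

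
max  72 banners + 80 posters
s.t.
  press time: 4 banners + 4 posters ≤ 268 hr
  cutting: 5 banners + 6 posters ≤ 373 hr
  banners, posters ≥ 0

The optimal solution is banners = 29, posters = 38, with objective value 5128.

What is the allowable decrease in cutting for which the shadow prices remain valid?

Binding constraints: press time, cutting. The basis is B = [[4,4],[5,6]] with det 4.
Per unit decrease in cutting, x* moves by d = (1, -1).
The basis stays optimal until posters reaches 0; allowable decrease = 38 hr.

38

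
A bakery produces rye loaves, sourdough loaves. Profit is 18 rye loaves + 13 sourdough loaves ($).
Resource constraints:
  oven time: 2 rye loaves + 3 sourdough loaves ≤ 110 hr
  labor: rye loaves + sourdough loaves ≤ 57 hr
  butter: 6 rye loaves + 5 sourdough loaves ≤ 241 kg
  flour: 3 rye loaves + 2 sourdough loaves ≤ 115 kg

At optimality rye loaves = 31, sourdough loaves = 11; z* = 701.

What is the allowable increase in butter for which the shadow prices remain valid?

9

Binding constraints: butter, flour. The basis is B = [[6,5],[3,2]] with det -3.
Per unit increase in butter, x* moves by d = (-0.6667, 1).
The basis stays optimal until oven time becomes binding; allowable increase = 9 kg.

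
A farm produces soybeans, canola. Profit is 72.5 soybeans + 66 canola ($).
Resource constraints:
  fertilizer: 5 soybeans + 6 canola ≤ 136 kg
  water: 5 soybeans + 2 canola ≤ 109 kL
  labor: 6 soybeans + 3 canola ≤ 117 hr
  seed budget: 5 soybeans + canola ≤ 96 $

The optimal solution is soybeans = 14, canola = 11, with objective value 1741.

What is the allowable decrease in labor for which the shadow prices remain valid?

49

Binding constraints: fertilizer, labor. The basis is B = [[5,6],[6,3]] with det -21.
Per unit decrease in labor, x* moves by d = (-0.2857, 0.2381).
The basis stays optimal until soybeans reaches 0; allowable decrease = 49 hr.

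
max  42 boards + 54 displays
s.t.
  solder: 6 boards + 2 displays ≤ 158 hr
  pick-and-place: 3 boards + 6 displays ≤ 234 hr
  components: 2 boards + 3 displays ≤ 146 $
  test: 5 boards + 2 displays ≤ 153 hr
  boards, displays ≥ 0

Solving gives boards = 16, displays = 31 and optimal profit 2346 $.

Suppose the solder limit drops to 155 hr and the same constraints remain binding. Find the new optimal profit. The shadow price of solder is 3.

Δb = -3, so new z* = 2346 + (3)·(-3) = 2346 − 9 = 2337.

2337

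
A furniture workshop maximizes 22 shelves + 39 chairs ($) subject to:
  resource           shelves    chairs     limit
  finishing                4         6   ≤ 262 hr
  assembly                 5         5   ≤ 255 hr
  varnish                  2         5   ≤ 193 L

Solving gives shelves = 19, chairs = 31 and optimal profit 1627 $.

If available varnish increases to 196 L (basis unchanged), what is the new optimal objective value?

Binding: finishing and varnish. Non-binding: assembly (5 unused).
Slack constraints have shadow price 0 (complementary slackness).
The binding rows give the dual system: 4·y_finishing + 2·y_varnish = 22 and 6·y_finishing + 5·y_varnish = 39.
This yields shadow prices y_finishing = 4, y_varnish = 3.
Δz = y_varnish·Δb = 3 × (3) = 9, so new z* = 1627 + 9 = 1636.

1636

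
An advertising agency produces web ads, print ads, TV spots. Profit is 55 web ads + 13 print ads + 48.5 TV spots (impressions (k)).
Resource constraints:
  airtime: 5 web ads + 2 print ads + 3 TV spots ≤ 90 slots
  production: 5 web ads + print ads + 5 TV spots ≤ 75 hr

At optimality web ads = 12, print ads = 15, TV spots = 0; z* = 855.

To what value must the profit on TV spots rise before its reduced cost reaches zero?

Both airtime and production are binding at x*.
The binding rows give the dual system: 5·y_airtime + 5·y_production = 55 and 2·y_airtime + 1·y_production = 13.
This yields shadow prices y_airtime = 2, y_production = 9.
TV spots enters the basis when its profit ≥ yᵀa₃ = 2·3 + 9·5 = 51.

51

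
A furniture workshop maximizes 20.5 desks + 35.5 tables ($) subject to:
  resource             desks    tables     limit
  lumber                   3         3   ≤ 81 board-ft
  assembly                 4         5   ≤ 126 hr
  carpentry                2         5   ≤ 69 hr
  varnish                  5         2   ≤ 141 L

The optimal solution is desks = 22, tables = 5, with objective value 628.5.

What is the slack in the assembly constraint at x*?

13

assembly used = 4·22 + 5·5 = 113; slack = 126 − 113 = 13.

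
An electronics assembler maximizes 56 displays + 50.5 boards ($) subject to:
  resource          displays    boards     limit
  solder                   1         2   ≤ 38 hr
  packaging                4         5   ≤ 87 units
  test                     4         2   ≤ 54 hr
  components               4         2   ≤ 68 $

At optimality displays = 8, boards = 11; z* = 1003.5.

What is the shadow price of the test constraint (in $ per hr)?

At the optimum: solder uses 30 of 38 (slack = 8); packaging uses 87 of 87 (binding); test uses 54 of 54 (binding); components uses 54 of 68 (slack = 14).
Since solder, components are not tight, their duals are 0.
Dual feasibility on the basic columns requires 4·y_packaging + 4·y_test = 56, 5·y_packaging + 2·y_test = 50.5.
→ y_packaging = 7.5 and y_test = 6.5.
Shadow price of test = 6.5.

6.5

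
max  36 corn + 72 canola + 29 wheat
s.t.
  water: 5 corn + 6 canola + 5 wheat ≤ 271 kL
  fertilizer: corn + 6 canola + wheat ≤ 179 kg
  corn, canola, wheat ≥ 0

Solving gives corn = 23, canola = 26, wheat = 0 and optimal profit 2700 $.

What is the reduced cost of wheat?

At the optimum: water uses 271 of 271 (binding); fertilizer uses 179 of 179 (binding).
Dual feasibility on the basic columns requires 5·y_water + 1·y_fertilizer = 36, 6·y_water + 6·y_fertilizer = 72.
→ y_water = 6 and y_fertilizer = 6.
Reduced cost of wheat: c₃ − yᵀa₃ = 29 − (6·5 + 6·1) = 29 − 36 = -7.

-7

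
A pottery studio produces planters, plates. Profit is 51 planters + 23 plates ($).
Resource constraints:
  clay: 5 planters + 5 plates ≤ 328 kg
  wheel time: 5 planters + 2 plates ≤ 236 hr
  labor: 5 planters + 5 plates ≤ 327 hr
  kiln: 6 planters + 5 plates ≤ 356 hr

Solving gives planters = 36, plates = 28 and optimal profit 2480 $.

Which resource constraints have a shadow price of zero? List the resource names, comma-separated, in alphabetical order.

clay, labor

clay: 320/328 (slack 8)
wheel time: 236/236 (binding)
labor: 320/327 (slack 7)
kiln: 356/356 (binding)
By complementary slackness, a constraint with positive slack has shadow price 0 → clay, labor.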